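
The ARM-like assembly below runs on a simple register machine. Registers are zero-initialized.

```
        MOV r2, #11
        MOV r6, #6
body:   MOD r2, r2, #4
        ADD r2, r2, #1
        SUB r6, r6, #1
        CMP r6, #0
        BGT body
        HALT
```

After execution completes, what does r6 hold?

r2=11
r6=6
r2=11%4=3
r2=3+1=4
r6=6-1=5
CMP r6, #0  (cmp 5,0)
BGT body: taken
r2=4%4=0
r2=0+1=1
r6=5-1=4
CMP r6, #0  (cmp 4,0)
BGT body: taken
r2=1%4=1
r2=1+1=2
r6=4-1=3
CMP r6, #0  (cmp 3,0)
BGT body: taken
r2=2%4=2
r2=2+1=3
r6=3-1=2
CMP r6, #0  (cmp 2,0)
BGT body: taken
r2=3%4=3
r2=3+1=4
r6=2-1=1
CMP r6, #0  (cmp 1,0)
BGT body: taken
r2=4%4=0
r2=0+1=1
r6=1-1=0
CMP r6, #0  (cmp 0,0)
BGT body: not taken
halt.

0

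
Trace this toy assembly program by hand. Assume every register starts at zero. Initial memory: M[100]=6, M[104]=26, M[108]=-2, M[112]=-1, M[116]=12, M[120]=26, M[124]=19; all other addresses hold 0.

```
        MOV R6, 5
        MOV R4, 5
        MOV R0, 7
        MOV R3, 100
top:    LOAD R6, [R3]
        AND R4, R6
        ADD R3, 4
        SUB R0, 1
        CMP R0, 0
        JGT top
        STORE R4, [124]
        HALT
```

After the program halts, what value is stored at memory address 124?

after MOV R6, 5: R6=5
after MOV R4, 5: R4=5
after MOV R0, 7: R0=7
after MOV R3, 100: R3=100
after LOAD R6, [R3]: R6=M[100]=6
after AND R4, R6: R4=5&6=4
after ADD R3, 4: R3=100+4=104
after SUB R0, 1: R0=7-1=6
CMP R0, 0  (cmp 6,0)
JGT top: taken
after LOAD R6, [R3]: R6=M[104]=26
after AND R4, R6: R4=4&26=0
after ADD R3, 4: R3=104+4=108
after SUB R0, 1: R0=6-1=5
CMP R0, 0  (cmp 5,0)
JGT top: taken
after LOAD R6, [R3]: R6=M[108]=-2
after AND R4, R6: R4=0&(-2)=0
after ADD R3, 4: R3=108+4=112
after SUB R0, 1: R0=5-1=4
CMP R0, 0  (cmp 4,0)
JGT top: taken
after LOAD R6, [R3]: R6=M[112]=-1
after AND R4, R6: R4=0&(-1)=0
after ADD R3, 4: R3=112+4=116
after SUB R0, 1: R0=4-1=3
CMP R0, 0  (cmp 3,0)
JGT top: taken
after LOAD R6, [R3]: R6=M[116]=12
after AND R4, R6: R4=0&12=0
after ADD R3, 4: R3=116+4=120
after SUB R0, 1: R0=3-1=2
CMP R0, 0  (cmp 2,0)
JGT top: taken
after LOAD R6, [R3]: R6=M[120]=26
after AND R4, R6: R4=0&26=0
after ADD R3, 4: R3=120+4=124
after SUB R0, 1: R0=2-1=1
CMP R0, 0  (cmp 1,0)
JGT top: taken
after LOAD R6, [R3]: R6=M[124]=19
after AND R4, R6: R4=0&19=0
after ADD R3, 4: R3=124+4=128
after SUB R0, 1: R0=1-1=0
CMP R0, 0  (cmp 0,0)
JGT top: not taken
STORE R4, [124] → M[124]=0
halt.

0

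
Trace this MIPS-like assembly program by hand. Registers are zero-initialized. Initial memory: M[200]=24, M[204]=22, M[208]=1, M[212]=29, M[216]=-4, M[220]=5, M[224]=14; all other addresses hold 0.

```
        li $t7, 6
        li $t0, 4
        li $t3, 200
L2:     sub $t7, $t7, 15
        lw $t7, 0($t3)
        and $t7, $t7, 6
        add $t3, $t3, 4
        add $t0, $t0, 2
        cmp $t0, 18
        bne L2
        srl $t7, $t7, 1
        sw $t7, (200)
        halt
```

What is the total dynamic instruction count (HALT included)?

55

after li $t7, 6: $t7=6
after li $t0, 4: $t0=4
after li $t3, 200: $t3=200
after sub $t7, $t7, 15: $t7=6-15=-9
after lw $t7, 0($t3): $t7=M[200]=24
after and $t7, $t7, 6: $t7=24&6=0
after add $t3, $t3, 4: $t3=200+4=204
after add $t0, $t0, 2: $t0=4+2=6
cmp $t0, 18  (cmp 6,18)
bne L2: taken
after sub $t7, $t7, 15: $t7=0-15=-15
after lw $t7, 0($t3): $t7=M[204]=22
after and $t7, $t7, 6: $t7=22&6=6
after add $t3, $t3, 4: $t3=204+4=208
after add $t0, $t0, 2: $t0=6+2=8
cmp $t0, 18  (cmp 8,18)
bne L2: taken
after sub $t7, $t7, 15: $t7=6-15=-9
after lw $t7, 0($t3): $t7=M[208]=1
after and $t7, $t7, 6: $t7=1&6=0
after add $t3, $t3, 4: $t3=208+4=212
after add $t0, $t0, 2: $t0=8+2=10
cmp $t0, 18  (cmp 10,18)
bne L2: taken
after sub $t7, $t7, 15: $t7=0-15=-15
after lw $t7, 0($t3): $t7=M[212]=29
after and $t7, $t7, 6: $t7=29&6=4
after add $t3, $t3, 4: $t3=212+4=216
after add $t0, $t0, 2: $t0=10+2=12
cmp $t0, 18  (cmp 12,18)
bne L2: taken
after sub $t7, $t7, 15: $t7=4-15=-11
after lw $t7, 0($t3): $t7=M[216]=-4
after and $t7, $t7, 6: $t7=(-4)&6=4
after add $t3, $t3, 4: $t3=216+4=220
after add $t0, $t0, 2: $t0=12+2=14
cmp $t0, 18  (cmp 14,18)
bne L2: taken
after sub $t7, $t7, 15: $t7=4-15=-11
after lw $t7, 0($t3): $t7=M[220]=5
after and $t7, $t7, 6: $t7=5&6=4
after add $t3, $t3, 4: $t3=220+4=224
after add $t0, $t0, 2: $t0=14+2=16
cmp $t0, 18  (cmp 16,18)
bne L2: taken
after sub $t7, $t7, 15: $t7=4-15=-11
after lw $t7, 0($t3): $t7=M[224]=14
after and $t7, $t7, 6: $t7=14&6=6
after add $t3, $t3, 4: $t3=224+4=228
after add $t0, $t0, 2: $t0=16+2=18
cmp $t0, 18  (cmp 18,18)
bne L2: not taken
after srl $t7, $t7, 1: $t7=6>>1=3
sw $t7, (200) → M[200]=3
halt.
Total executed instructions: 55.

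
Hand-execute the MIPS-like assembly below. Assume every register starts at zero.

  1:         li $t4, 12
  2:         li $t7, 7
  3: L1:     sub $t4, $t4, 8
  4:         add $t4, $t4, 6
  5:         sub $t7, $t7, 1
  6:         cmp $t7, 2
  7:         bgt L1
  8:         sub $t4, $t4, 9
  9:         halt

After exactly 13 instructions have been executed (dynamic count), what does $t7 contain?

5

li $t4, 12 → $t4=12
li $t7, 7 → $t7=7
sub $t4, $t4, 8 → $t4=12-8=4
add $t4, $t4, 6 → $t4=4+6=10
sub $t7, $t7, 1 → $t7=7-1=6
cmp $t7, 2  (cmp 6,2)
bgt L1: taken
sub $t4, $t4, 8 → $t4=10-8=2
add $t4, $t4, 6 → $t4=2+6=8
sub $t7, $t7, 1 → $t7=6-1=5
cmp $t7, 2  (cmp 5,2)
bgt L1: taken
sub $t4, $t4, 8 → $t4=8-8=0
After step 13: $t7 = 5.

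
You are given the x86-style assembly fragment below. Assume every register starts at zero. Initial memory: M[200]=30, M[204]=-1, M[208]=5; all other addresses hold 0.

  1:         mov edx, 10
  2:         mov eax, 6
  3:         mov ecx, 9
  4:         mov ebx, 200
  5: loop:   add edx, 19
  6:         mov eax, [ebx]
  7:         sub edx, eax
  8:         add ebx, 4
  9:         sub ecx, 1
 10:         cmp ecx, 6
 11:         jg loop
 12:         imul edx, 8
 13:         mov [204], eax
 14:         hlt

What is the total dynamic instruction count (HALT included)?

28

edx=10
eax=6
ecx=9
ebx=200
edx=10+19=29
eax=M[200]=30
edx=29-30=-1
ebx=200+4=204
ecx=9-1=8
cmp ecx, 6  (cmp 8,6)
jg loop: taken
edx=(-1)+19=18
eax=M[204]=-1
edx=18-(-1)=19
ebx=204+4=208
ecx=8-1=7
cmp ecx, 6  (cmp 7,6)
jg loop: taken
edx=19+19=38
eax=M[208]=5
edx=38-5=33
ebx=208+4=212
ecx=7-1=6
cmp ecx, 6  (cmp 6,6)
jg loop: not taken
edx=33*8=264
mov [204], eax → M[204]=5
halt.
Total executed instructions: 28.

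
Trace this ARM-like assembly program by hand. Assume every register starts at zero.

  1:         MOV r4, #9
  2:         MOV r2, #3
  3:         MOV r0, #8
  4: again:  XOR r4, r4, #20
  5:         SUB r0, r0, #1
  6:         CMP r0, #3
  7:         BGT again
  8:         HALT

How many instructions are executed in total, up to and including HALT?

after MOV r4, #9: r4=9
after MOV r2, #3: r2=3
after MOV r0, #8: r0=8
after XOR r4, r4, #20: r4=9^20=29
after SUB r0, r0, #1: r0=8-1=7
CMP r0, #3  (cmp 7,3)
BGT again: taken
after XOR r4, r4, #20: r4=29^20=9
after SUB r0, r0, #1: r0=7-1=6
CMP r0, #3  (cmp 6,3)
BGT again: taken
after XOR r4, r4, #20: r4=9^20=29
after SUB r0, r0, #1: r0=6-1=5
CMP r0, #3  (cmp 5,3)
BGT again: taken
after XOR r4, r4, #20: r4=29^20=9
after SUB r0, r0, #1: r0=5-1=4
CMP r0, #3  (cmp 4,3)
BGT again: taken
after XOR r4, r4, #20: r4=9^20=29
after SUB r0, r0, #1: r0=4-1=3
CMP r0, #3  (cmp 3,3)
BGT again: not taken
halt.
Total executed instructions: 24.

24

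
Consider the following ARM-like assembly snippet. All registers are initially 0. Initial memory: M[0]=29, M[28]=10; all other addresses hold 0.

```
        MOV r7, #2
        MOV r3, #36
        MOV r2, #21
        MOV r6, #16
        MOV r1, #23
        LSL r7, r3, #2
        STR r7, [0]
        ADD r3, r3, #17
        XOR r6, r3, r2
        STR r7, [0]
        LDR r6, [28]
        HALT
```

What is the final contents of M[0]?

144

r7=2
r3=36
r2=21
r6=16
r1=23
r7=36<<2=144
STR r7, [0] → M[0]=144
r3=36+17=53
r6=53^21=32
STR r7, [0] → M[0]=144
r6=M[28]=10
halt.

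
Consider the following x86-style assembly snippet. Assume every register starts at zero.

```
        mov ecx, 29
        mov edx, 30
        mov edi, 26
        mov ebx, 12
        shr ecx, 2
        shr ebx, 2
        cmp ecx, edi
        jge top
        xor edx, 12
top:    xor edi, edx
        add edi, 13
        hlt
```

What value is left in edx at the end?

mov ecx, 29 → ecx=29
mov edx, 30 → edx=30
mov edi, 26 → edi=26
mov ebx, 12 → ebx=12
shr ecx, 2 → ecx=29>>2=7
shr ebx, 2 → ebx=12>>2=3
cmp ecx, edi  (cmp 7,26)
jge top: not taken
xor edx, 12 → edx=30^12=18
xor edi, edx → edi=26^18=8
add edi, 13 → edi=8+13=21
halt.

18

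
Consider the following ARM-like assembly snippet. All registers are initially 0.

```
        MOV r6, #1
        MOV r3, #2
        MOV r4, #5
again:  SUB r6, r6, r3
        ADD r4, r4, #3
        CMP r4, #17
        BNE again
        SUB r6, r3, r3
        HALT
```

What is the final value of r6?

0

r6=1
r3=2
r4=5
r6=1-2=-1
r4=5+3=8
CMP r4, #17  (cmp 8,17)
BNE again: taken
r6=(-1)-2=-3
r4=8+3=11
CMP r4, #17  (cmp 11,17)
BNE again: taken
r6=(-3)-2=-5
r4=11+3=14
CMP r4, #17  (cmp 14,17)
BNE again: taken
r6=(-5)-2=-7
r4=14+3=17
CMP r4, #17  (cmp 17,17)
BNE again: not taken
r6=2-2=0
halt.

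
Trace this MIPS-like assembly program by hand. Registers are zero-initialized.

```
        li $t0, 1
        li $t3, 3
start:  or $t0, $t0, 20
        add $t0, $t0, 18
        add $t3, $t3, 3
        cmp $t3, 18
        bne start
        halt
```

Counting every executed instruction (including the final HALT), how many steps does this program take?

after li $t0, 1: $t0=1
after li $t3, 3: $t3=3
after or $t0, $t0, 20: $t0=1|20=21
after add $t0, $t0, 18: $t0=21+18=39
after add $t3, $t3, 3: $t3=3+3=6
cmp $t3, 18  (cmp 6,18)
bne start: taken
after or $t0, $t0, 20: $t0=39|20=55
after add $t0, $t0, 18: $t0=55+18=73
after add $t3, $t3, 3: $t3=6+3=9
cmp $t3, 18  (cmp 9,18)
bne start: taken
after or $t0, $t0, 20: $t0=73|20=93
after add $t0, $t0, 18: $t0=93+18=111
after add $t3, $t3, 3: $t3=9+3=12
cmp $t3, 18  (cmp 12,18)
bne start: taken
after or $t0, $t0, 20: $t0=111|20=127
after add $t0, $t0, 18: $t0=127+18=145
after add $t3, $t3, 3: $t3=12+3=15
cmp $t3, 18  (cmp 15,18)
bne start: taken
after or $t0, $t0, 20: $t0=145|20=149
after add $t0, $t0, 18: $t0=149+18=167
after add $t3, $t3, 3: $t3=15+3=18
cmp $t3, 18  (cmp 18,18)
bne start: not taken
halt.
Total executed instructions: 28.

28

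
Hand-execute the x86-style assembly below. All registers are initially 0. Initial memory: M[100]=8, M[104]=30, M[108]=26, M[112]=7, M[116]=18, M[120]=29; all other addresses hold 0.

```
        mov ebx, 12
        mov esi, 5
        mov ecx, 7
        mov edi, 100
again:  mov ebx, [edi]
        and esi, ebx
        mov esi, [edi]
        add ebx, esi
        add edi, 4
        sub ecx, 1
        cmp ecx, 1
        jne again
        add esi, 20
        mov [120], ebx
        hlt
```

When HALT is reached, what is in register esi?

49

after mov ebx, 12: ebx=12
after mov esi, 5: esi=5
after mov ecx, 7: ecx=7
after mov edi, 100: edi=100
after mov ebx, [edi]: ebx=M[100]=8
after and esi, ebx: esi=5&8=0
after mov esi, [edi]: esi=M[100]=8
after add ebx, esi: ebx=8+8=16
after add edi, 4: edi=100+4=104
after sub ecx, 1: ecx=7-1=6
cmp ecx, 1  (cmp 6,1)
jne again: taken
after mov ebx, [edi]: ebx=M[104]=30
after and esi, ebx: esi=8&30=8
after mov esi, [edi]: esi=M[104]=30
after add ebx, esi: ebx=30+30=60
after add edi, 4: edi=104+4=108
after sub ecx, 1: ecx=6-1=5
cmp ecx, 1  (cmp 5,1)
jne again: taken
after mov ebx, [edi]: ebx=M[108]=26
after and esi, ebx: esi=30&26=26
after mov esi, [edi]: esi=M[108]=26
after add ebx, esi: ebx=26+26=52
after add edi, 4: edi=108+4=112
after sub ecx, 1: ecx=5-1=4
cmp ecx, 1  (cmp 4,1)
jne again: taken
after mov ebx, [edi]: ebx=M[112]=7
after and esi, ebx: esi=26&7=2
after mov esi, [edi]: esi=M[112]=7
after add ebx, esi: ebx=7+7=14
after add edi, 4: edi=112+4=116
after sub ecx, 1: ecx=4-1=3
cmp ecx, 1  (cmp 3,1)
jne again: taken
after mov ebx, [edi]: ebx=M[116]=18
after and esi, ebx: esi=7&18=2
after mov esi, [edi]: esi=M[116]=18
after add ebx, esi: ebx=18+18=36
after add edi, 4: edi=116+4=120
after sub ecx, 1: ecx=3-1=2
cmp ecx, 1  (cmp 2,1)
jne again: taken
after mov ebx, [edi]: ebx=M[120]=29
after and esi, ebx: esi=18&29=16
after mov esi, [edi]: esi=M[120]=29
after add ebx, esi: ebx=29+29=58
after add edi, 4: edi=120+4=124
after sub ecx, 1: ecx=2-1=1
cmp ecx, 1  (cmp 1,1)
jne again: not taken
after add esi, 20: esi=29+20=49
mov [120], ebx → M[120]=58
halt.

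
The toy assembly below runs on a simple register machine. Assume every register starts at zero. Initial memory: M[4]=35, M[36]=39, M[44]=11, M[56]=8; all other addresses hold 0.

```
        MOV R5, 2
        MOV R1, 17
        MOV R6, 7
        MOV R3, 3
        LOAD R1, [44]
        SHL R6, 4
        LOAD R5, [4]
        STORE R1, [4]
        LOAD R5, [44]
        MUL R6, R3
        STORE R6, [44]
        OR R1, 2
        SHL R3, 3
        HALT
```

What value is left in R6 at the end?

336

R5=2
R1=17
R6=7
R3=3
R1=M[44]=11
R6=7<<4=112
R5=M[4]=35
STORE R1, [4] → M[4]=11
R5=M[44]=11
R6=112*3=336
STORE R6, [44] → M[44]=336
R1=11|2=11
R3=3<<3=24
halt.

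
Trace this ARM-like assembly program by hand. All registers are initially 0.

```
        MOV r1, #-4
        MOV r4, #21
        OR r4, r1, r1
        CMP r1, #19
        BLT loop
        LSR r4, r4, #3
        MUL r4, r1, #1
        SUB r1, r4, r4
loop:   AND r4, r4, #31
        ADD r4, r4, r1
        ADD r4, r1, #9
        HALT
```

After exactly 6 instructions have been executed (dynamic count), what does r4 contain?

28

after MOV r1, #-4: r1=-4
after MOV r4, #21: r4=21
after OR r4, r1, r1: r4=(-4)|(-4)=-4
CMP r1, #19  (cmp -4,19)
BLT loop: taken
after AND r4, r4, #31: r4=(-4)&31=28
After step 6: r4 = 28.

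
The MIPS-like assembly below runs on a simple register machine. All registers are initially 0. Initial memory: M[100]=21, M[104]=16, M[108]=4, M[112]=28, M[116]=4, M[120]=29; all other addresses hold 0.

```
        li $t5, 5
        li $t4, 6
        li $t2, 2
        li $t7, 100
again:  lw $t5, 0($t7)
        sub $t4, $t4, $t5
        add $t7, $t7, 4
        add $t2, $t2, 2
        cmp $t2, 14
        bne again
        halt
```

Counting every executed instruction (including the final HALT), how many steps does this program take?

$t5=5
$t4=6
$t2=2
$t7=100
$t5=M[100]=21
$t4=6-21=-15
$t7=100+4=104
$t2=2+2=4
cmp $t2, 14  (cmp 4,14)
bne again: taken
$t5=M[104]=16
$t4=(-15)-16=-31
$t7=104+4=108
$t2=4+2=6
cmp $t2, 14  (cmp 6,14)
bne again: taken
$t5=M[108]=4
$t4=(-31)-4=-35
$t7=108+4=112
$t2=6+2=8
cmp $t2, 14  (cmp 8,14)
bne again: taken
$t5=M[112]=28
$t4=(-35)-28=-63
$t7=112+4=116
$t2=8+2=10
cmp $t2, 14  (cmp 10,14)
bne again: taken
$t5=M[116]=4
$t4=(-63)-4=-67
$t7=116+4=120
$t2=10+2=12
cmp $t2, 14  (cmp 12,14)
bne again: taken
$t5=M[120]=29
$t4=(-67)-29=-96
$t7=120+4=124
$t2=12+2=14
cmp $t2, 14  (cmp 14,14)
bne again: not taken
halt.
Total executed instructions: 41.

41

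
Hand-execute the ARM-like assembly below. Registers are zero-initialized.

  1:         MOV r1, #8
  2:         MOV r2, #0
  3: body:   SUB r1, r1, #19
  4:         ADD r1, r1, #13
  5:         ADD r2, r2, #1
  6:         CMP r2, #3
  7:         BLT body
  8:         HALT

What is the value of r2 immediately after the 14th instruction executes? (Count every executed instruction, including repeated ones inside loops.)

2

r1=8
r2=0
r1=8-19=-11
r1=(-11)+13=2
r2=0+1=1
CMP r2, #3  (cmp 1,3)
BLT body: taken
r1=2-19=-17
r1=(-17)+13=-4
r2=1+1=2
CMP r2, #3  (cmp 2,3)
BLT body: taken
r1=(-4)-19=-23
r1=(-23)+13=-10
After step 14: r2 = 2.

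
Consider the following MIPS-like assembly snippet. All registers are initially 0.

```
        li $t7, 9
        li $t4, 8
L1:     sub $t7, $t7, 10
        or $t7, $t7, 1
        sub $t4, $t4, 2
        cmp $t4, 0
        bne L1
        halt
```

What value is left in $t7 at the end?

li $t7, 9 → $t7=9
li $t4, 8 → $t4=8
sub $t7, $t7, 10 → $t7=9-10=-1
or $t7, $t7, 1 → $t7=(-1)|1=-1
sub $t4, $t4, 2 → $t4=8-2=6
cmp $t4, 0  (cmp 6,0)
bne L1: taken
sub $t7, $t7, 10 → $t7=(-1)-10=-11
or $t7, $t7, 1 → $t7=(-11)|1=-11
sub $t4, $t4, 2 → $t4=6-2=4
cmp $t4, 0  (cmp 4,0)
bne L1: taken
sub $t7, $t7, 10 → $t7=(-11)-10=-21
or $t7, $t7, 1 → $t7=(-21)|1=-21
sub $t4, $t4, 2 → $t4=4-2=2
cmp $t4, 0  (cmp 2,0)
bne L1: taken
sub $t7, $t7, 10 → $t7=(-21)-10=-31
or $t7, $t7, 1 → $t7=(-31)|1=-31
sub $t4, $t4, 2 → $t4=2-2=0
cmp $t4, 0  (cmp 0,0)
bne L1: not taken
halt.

-31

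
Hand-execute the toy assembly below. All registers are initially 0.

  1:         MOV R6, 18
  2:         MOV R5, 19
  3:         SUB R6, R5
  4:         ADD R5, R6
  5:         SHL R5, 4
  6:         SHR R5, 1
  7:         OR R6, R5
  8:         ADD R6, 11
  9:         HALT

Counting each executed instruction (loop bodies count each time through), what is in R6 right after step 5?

MOV R6, 18 → R6=18
MOV R5, 19 → R5=19
SUB R6, R5 → R6=18-19=-1
ADD R5, R6 → R5=19+(-1)=18
SHL R5, 4 → R5=18<<4=288
After step 5: R6 = -1.

-1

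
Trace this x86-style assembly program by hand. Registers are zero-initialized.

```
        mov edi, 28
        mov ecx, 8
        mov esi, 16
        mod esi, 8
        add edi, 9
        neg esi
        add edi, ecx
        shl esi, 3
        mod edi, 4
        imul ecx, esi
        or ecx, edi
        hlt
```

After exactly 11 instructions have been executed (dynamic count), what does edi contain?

mov edi, 28 → edi=28
mov ecx, 8 → ecx=8
mov esi, 16 → esi=16
mod esi, 8 → esi=16%8=0
add edi, 9 → edi=28+9=37
neg esi → esi=-(0)=0
add edi, ecx → edi=37+8=45
shl esi, 3 → esi=0<<3=0
mod edi, 4 → edi=45%4=1
imul ecx, esi → ecx=8*0=0
or ecx, edi → ecx=0|1=1
After step 11: edi = 1.

1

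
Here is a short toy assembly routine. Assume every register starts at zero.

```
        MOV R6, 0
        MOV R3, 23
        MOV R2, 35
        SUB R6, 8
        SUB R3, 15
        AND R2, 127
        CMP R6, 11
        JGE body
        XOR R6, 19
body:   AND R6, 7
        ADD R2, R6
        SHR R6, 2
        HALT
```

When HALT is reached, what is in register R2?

38

R6=0
R3=23
R2=35
R6=0-8=-8
R3=23-15=8
R2=35&127=35
CMP R6, 11  (cmp -8,11)
JGE body: not taken
R6=(-8)^19=-21
R6=(-21)&7=3
R2=35+3=38
R6=3>>2=0
halt.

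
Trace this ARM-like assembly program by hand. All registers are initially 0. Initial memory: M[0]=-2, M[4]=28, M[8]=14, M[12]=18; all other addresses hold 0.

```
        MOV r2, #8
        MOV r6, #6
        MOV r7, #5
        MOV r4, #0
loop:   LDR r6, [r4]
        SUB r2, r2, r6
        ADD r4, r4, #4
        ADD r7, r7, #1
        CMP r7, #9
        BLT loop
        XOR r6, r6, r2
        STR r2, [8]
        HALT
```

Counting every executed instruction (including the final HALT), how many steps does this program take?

31

MOV r2, #8 → r2=8
MOV r6, #6 → r6=6
MOV r7, #5 → r7=5
MOV r4, #0 → r4=0
LDR r6, [r4] → r6=M[0]=-2
SUB r2, r2, r6 → r2=8-(-2)=10
ADD r4, r4, #4 → r4=0+4=4
ADD r7, r7, #1 → r7=5+1=6
CMP r7, #9  (cmp 6,9)
BLT loop: taken
LDR r6, [r4] → r6=M[4]=28
SUB r2, r2, r6 → r2=10-28=-18
ADD r4, r4, #4 → r4=4+4=8
ADD r7, r7, #1 → r7=6+1=7
CMP r7, #9  (cmp 7,9)
BLT loop: taken
LDR r6, [r4] → r6=M[8]=14
SUB r2, r2, r6 → r2=(-18)-14=-32
ADD r4, r4, #4 → r4=8+4=12
ADD r7, r7, #1 → r7=7+1=8
CMP r7, #9  (cmp 8,9)
BLT loop: taken
LDR r6, [r4] → r6=M[12]=18
SUB r2, r2, r6 → r2=(-32)-18=-50
ADD r4, r4, #4 → r4=12+4=16
ADD r7, r7, #1 → r7=8+1=9
CMP r7, #9  (cmp 9,9)
BLT loop: not taken
XOR r6, r6, r2 → r6=18^(-50)=-36
STR r2, [8] → M[8]=-50
halt.
Total executed instructions: 31.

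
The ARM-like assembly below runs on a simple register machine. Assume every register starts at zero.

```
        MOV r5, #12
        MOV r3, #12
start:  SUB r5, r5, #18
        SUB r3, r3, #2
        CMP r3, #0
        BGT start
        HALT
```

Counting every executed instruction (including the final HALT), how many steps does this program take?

after MOV r5, #12: r5=12
after MOV r3, #12: r3=12
after SUB r5, r5, #18: r5=12-18=-6
after SUB r3, r3, #2: r3=12-2=10
CMP r3, #0  (cmp 10,0)
BGT start: taken
after SUB r5, r5, #18: r5=(-6)-18=-24
after SUB r3, r3, #2: r3=10-2=8
CMP r3, #0  (cmp 8,0)
BGT start: taken
after SUB r5, r5, #18: r5=(-24)-18=-42
after SUB r3, r3, #2: r3=8-2=6
CMP r3, #0  (cmp 6,0)
BGT start: taken
after SUB r5, r5, #18: r5=(-42)-18=-60
after SUB r3, r3, #2: r3=6-2=4
CMP r3, #0  (cmp 4,0)
BGT start: taken
after SUB r5, r5, #18: r5=(-60)-18=-78
after SUB r3, r3, #2: r3=4-2=2
CMP r3, #0  (cmp 2,0)
BGT start: taken
after SUB r5, r5, #18: r5=(-78)-18=-96
after SUB r3, r3, #2: r3=2-2=0
CMP r3, #0  (cmp 0,0)
BGT start: not taken
halt.
Total executed instructions: 27.

27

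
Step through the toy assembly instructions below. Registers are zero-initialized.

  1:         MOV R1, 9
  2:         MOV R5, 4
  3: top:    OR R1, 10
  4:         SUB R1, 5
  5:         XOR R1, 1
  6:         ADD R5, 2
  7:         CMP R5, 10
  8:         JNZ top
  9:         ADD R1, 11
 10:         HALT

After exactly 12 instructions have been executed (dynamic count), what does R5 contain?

MOV R1, 9 → R1=9
MOV R5, 4 → R5=4
OR R1, 10 → R1=9|10=11
SUB R1, 5 → R1=11-5=6
XOR R1, 1 → R1=6^1=7
ADD R5, 2 → R5=4+2=6
CMP R5, 10  (cmp 6,10)
JNZ top: taken
OR R1, 10 → R1=7|10=15
SUB R1, 5 → R1=15-5=10
XOR R1, 1 → R1=10^1=11
ADD R5, 2 → R5=6+2=8
After step 12: R5 = 8.

8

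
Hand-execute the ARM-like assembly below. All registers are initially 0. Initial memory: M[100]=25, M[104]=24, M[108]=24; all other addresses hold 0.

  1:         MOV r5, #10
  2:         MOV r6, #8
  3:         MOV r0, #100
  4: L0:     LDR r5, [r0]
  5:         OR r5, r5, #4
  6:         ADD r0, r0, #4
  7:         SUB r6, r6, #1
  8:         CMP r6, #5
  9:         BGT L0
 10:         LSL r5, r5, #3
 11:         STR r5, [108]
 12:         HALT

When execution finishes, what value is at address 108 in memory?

after MOV r5, #10: r5=10
after MOV r6, #8: r6=8
after MOV r0, #100: r0=100
after LDR r5, [r0]: r5=M[100]=25
after OR r5, r5, #4: r5=25|4=29
after ADD r0, r0, #4: r0=100+4=104
after SUB r6, r6, #1: r6=8-1=7
CMP r6, #5  (cmp 7,5)
BGT L0: taken
after LDR r5, [r0]: r5=M[104]=24
after OR r5, r5, #4: r5=24|4=28
after ADD r0, r0, #4: r0=104+4=108
after SUB r6, r6, #1: r6=7-1=6
CMP r6, #5  (cmp 6,5)
BGT L0: taken
after LDR r5, [r0]: r5=M[108]=24
after OR r5, r5, #4: r5=24|4=28
after ADD r0, r0, #4: r0=108+4=112
after SUB r6, r6, #1: r6=6-1=5
CMP r6, #5  (cmp 5,5)
BGT L0: not taken
after LSL r5, r5, #3: r5=28<<3=224
STR r5, [108] → M[108]=224
halt.

224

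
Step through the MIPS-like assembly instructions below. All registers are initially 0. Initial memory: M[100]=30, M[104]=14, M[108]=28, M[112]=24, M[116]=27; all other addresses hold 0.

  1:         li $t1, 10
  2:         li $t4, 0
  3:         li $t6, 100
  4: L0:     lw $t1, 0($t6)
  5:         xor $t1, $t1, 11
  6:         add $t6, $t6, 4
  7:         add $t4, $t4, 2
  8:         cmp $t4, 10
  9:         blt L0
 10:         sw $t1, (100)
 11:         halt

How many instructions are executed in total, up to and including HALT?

li $t1, 10 → $t1=10
li $t4, 0 → $t4=0
li $t6, 100 → $t6=100
lw $t1, 0($t6) → $t1=M[100]=30
xor $t1, $t1, 11 → $t1=30^11=21
add $t6, $t6, 4 → $t6=100+4=104
add $t4, $t4, 2 → $t4=0+2=2
cmp $t4, 10  (cmp 2,10)
blt L0: taken
lw $t1, 0($t6) → $t1=M[104]=14
xor $t1, $t1, 11 → $t1=14^11=5
add $t6, $t6, 4 → $t6=104+4=108
add $t4, $t4, 2 → $t4=2+2=4
cmp $t4, 10  (cmp 4,10)
blt L0: taken
lw $t1, 0($t6) → $t1=M[108]=28
xor $t1, $t1, 11 → $t1=28^11=23
add $t6, $t6, 4 → $t6=108+4=112
add $t4, $t4, 2 → $t4=4+2=6
cmp $t4, 10  (cmp 6,10)
blt L0: taken
lw $t1, 0($t6) → $t1=M[112]=24
xor $t1, $t1, 11 → $t1=24^11=19
add $t6, $t6, 4 → $t6=112+4=116
add $t4, $t4, 2 → $t4=6+2=8
cmp $t4, 10  (cmp 8,10)
blt L0: taken
lw $t1, 0($t6) → $t1=M[116]=27
xor $t1, $t1, 11 → $t1=27^11=16
add $t6, $t6, 4 → $t6=116+4=120
add $t4, $t4, 2 → $t4=8+2=10
cmp $t4, 10  (cmp 10,10)
blt L0: not taken
sw $t1, (100) → M[100]=16
halt.
Total executed instructions: 35.

35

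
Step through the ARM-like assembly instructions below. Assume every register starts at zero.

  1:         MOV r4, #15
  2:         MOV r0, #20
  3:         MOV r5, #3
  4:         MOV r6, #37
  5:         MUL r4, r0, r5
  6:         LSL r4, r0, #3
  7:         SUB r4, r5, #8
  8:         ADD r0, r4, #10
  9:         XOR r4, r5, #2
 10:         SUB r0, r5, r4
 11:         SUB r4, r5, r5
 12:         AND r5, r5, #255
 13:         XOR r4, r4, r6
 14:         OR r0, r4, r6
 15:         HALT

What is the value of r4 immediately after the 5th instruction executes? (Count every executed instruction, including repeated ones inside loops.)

60

MOV r4, #15 → r4=15
MOV r0, #20 → r0=20
MOV r5, #3 → r5=3
MOV r6, #37 → r6=37
MUL r4, r0, r5 → r4=20*3=60
After step 5: r4 = 60.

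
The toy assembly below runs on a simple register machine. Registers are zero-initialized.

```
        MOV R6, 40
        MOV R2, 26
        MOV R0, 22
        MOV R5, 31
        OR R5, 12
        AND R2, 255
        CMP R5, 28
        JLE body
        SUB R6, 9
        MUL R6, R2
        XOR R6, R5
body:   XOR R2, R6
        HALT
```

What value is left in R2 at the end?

after MOV R6, 40: R6=40
after MOV R2, 26: R2=26
after MOV R0, 22: R0=22
after MOV R5, 31: R5=31
after OR R5, 12: R5=31|12=31
after AND R2, 255: R2=26&255=26
CMP R5, 28  (cmp 31,28)
JLE body: not taken
after SUB R6, 9: R6=40-9=31
after MUL R6, R2: R6=31*26=806
after XOR R6, R5: R6=806^31=825
after XOR R2, R6: R2=26^825=803
halt.

803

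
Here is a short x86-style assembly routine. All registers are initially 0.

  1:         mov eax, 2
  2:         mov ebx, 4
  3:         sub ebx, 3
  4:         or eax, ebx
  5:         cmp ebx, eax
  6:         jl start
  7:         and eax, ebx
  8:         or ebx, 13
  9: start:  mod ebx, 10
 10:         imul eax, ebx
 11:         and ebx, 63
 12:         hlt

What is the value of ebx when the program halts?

mov eax, 2 → eax=2
mov ebx, 4 → ebx=4
sub ebx, 3 → ebx=4-3=1
or eax, ebx → eax=2|1=3
cmp ebx, eax  (cmp 1,3)
jl start: taken
mod ebx, 10 → ebx=1%10=1
imul eax, ebx → eax=3*1=3
and ebx, 63 → ebx=1&63=1
halt.

1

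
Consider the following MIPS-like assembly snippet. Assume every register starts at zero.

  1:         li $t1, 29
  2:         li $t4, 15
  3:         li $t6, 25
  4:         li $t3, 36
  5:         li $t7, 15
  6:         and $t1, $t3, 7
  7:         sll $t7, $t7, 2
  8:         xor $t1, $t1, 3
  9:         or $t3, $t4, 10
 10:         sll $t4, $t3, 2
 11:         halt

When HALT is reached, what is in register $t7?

after li $t1, 29: $t1=29
after li $t4, 15: $t4=15
after li $t6, 25: $t6=25
after li $t3, 36: $t3=36
after li $t7, 15: $t7=15
after and $t1, $t3, 7: $t1=36&7=4
after sll $t7, $t7, 2: $t7=15<<2=60
after xor $t1, $t1, 3: $t1=4^3=7
after or $t3, $t4, 10: $t3=15|10=15
after sll $t4, $t3, 2: $t4=15<<2=60
halt.

60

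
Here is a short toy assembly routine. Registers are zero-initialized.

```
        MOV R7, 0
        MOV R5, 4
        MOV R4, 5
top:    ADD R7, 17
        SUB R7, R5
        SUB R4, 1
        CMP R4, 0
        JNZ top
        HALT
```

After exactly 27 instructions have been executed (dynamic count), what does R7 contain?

65

after MOV R7, 0: R7=0
after MOV R5, 4: R5=4
after MOV R4, 5: R4=5
after ADD R7, 17: R7=0+17=17
after SUB R7, R5: R7=17-4=13
after SUB R4, 1: R4=5-1=4
CMP R4, 0  (cmp 4,0)
JNZ top: taken
after ADD R7, 17: R7=13+17=30
after SUB R7, R5: R7=30-4=26
after SUB R4, 1: R4=4-1=3
CMP R4, 0  (cmp 3,0)
JNZ top: taken
after ADD R7, 17: R7=26+17=43
after SUB R7, R5: R7=43-4=39
after SUB R4, 1: R4=3-1=2
CMP R4, 0  (cmp 2,0)
JNZ top: taken
after ADD R7, 17: R7=39+17=56
after SUB R7, R5: R7=56-4=52
after SUB R4, 1: R4=2-1=1
CMP R4, 0  (cmp 1,0)
JNZ top: taken
after ADD R7, 17: R7=52+17=69
after SUB R7, R5: R7=69-4=65
after SUB R4, 1: R4=1-1=0
CMP R4, 0  (cmp 0,0)
After step 27: R7 = 65.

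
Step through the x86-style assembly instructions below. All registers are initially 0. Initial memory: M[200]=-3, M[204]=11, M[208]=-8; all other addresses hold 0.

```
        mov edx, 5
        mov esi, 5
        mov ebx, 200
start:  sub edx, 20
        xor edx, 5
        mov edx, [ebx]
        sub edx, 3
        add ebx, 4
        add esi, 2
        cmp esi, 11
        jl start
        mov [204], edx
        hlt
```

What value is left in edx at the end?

-11

mov edx, 5 → edx=5
mov esi, 5 → esi=5
mov ebx, 200 → ebx=200
sub edx, 20 → edx=5-20=-15
xor edx, 5 → edx=(-15)^5=-12
mov edx, [ebx] → edx=M[200]=-3
sub edx, 3 → edx=(-3)-3=-6
add ebx, 4 → ebx=200+4=204
add esi, 2 → esi=5+2=7
cmp esi, 11  (cmp 7,11)
jl start: taken
sub edx, 20 → edx=(-6)-20=-26
xor edx, 5 → edx=(-26)^5=-29
mov edx, [ebx] → edx=M[204]=11
sub edx, 3 → edx=11-3=8
add ebx, 4 → ebx=204+4=208
add esi, 2 → esi=7+2=9
cmp esi, 11  (cmp 9,11)
jl start: taken
sub edx, 20 → edx=8-20=-12
xor edx, 5 → edx=(-12)^5=-15
mov edx, [ebx] → edx=M[208]=-8
sub edx, 3 → edx=(-8)-3=-11
add ebx, 4 → ebx=208+4=212
add esi, 2 → esi=9+2=11
cmp esi, 11  (cmp 11,11)
jl start: not taken
mov [204], edx → M[204]=-11
halt.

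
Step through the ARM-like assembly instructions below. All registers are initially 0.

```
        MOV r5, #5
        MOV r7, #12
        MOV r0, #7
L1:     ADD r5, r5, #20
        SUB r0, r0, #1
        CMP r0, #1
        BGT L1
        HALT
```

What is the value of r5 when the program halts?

after MOV r5, #5: r5=5
after MOV r7, #12: r7=12
after MOV r0, #7: r0=7
after ADD r5, r5, #20: r5=5+20=25
after SUB r0, r0, #1: r0=7-1=6
CMP r0, #1  (cmp 6,1)
BGT L1: taken
after ADD r5, r5, #20: r5=25+20=45
after SUB r0, r0, #1: r0=6-1=5
CMP r0, #1  (cmp 5,1)
BGT L1: taken
after ADD r5, r5, #20: r5=45+20=65
after SUB r0, r0, #1: r0=5-1=4
CMP r0, #1  (cmp 4,1)
BGT L1: taken
after ADD r5, r5, #20: r5=65+20=85
after SUB r0, r0, #1: r0=4-1=3
CMP r0, #1  (cmp 3,1)
BGT L1: taken
after ADD r5, r5, #20: r5=85+20=105
after SUB r0, r0, #1: r0=3-1=2
CMP r0, #1  (cmp 2,1)
BGT L1: taken
after ADD r5, r5, #20: r5=105+20=125
after SUB r0, r0, #1: r0=2-1=1
CMP r0, #1  (cmp 1,1)
BGT L1: not taken
halt.

125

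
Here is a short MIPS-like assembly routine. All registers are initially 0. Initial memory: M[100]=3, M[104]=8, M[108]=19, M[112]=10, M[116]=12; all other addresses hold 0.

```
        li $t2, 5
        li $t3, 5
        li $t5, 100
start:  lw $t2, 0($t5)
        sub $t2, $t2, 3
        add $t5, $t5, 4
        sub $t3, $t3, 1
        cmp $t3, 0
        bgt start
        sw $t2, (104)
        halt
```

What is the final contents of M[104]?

9

after li $t2, 5: $t2=5
after li $t3, 5: $t3=5
after li $t5, 100: $t5=100
after lw $t2, 0($t5): $t2=M[100]=3
after sub $t2, $t2, 3: $t2=3-3=0
after add $t5, $t5, 4: $t5=100+4=104
after sub $t3, $t3, 1: $t3=5-1=4
cmp $t3, 0  (cmp 4,0)
bgt start: taken
after lw $t2, 0($t5): $t2=M[104]=8
after sub $t2, $t2, 3: $t2=8-3=5
after add $t5, $t5, 4: $t5=104+4=108
after sub $t3, $t3, 1: $t3=4-1=3
cmp $t3, 0  (cmp 3,0)
bgt start: taken
after lw $t2, 0($t5): $t2=M[108]=19
after sub $t2, $t2, 3: $t2=19-3=16
after add $t5, $t5, 4: $t5=108+4=112
after sub $t3, $t3, 1: $t3=3-1=2
cmp $t3, 0  (cmp 2,0)
bgt start: taken
after lw $t2, 0($t5): $t2=M[112]=10
after sub $t2, $t2, 3: $t2=10-3=7
after add $t5, $t5, 4: $t5=112+4=116
after sub $t3, $t3, 1: $t3=2-1=1
cmp $t3, 0  (cmp 1,0)
bgt start: taken
after lw $t2, 0($t5): $t2=M[116]=12
after sub $t2, $t2, 3: $t2=12-3=9
after add $t5, $t5, 4: $t5=116+4=120
after sub $t3, $t3, 1: $t3=1-1=0
cmp $t3, 0  (cmp 0,0)
bgt start: not taken
sw $t2, (104) → M[104]=9
halt.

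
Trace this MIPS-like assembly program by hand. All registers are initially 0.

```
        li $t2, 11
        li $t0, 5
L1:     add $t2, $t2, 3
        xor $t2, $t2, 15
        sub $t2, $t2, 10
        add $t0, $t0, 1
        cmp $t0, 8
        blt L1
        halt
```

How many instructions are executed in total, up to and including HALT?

after li $t2, 11: $t2=11
after li $t0, 5: $t0=5
after add $t2, $t2, 3: $t2=11+3=14
after xor $t2, $t2, 15: $t2=14^15=1
after sub $t2, $t2, 10: $t2=1-10=-9
after add $t0, $t0, 1: $t0=5+1=6
cmp $t0, 8  (cmp 6,8)
blt L1: taken
after add $t2, $t2, 3: $t2=(-9)+3=-6
after xor $t2, $t2, 15: $t2=(-6)^15=-11
after sub $t2, $t2, 10: $t2=(-11)-10=-21
after add $t0, $t0, 1: $t0=6+1=7
cmp $t0, 8  (cmp 7,8)
blt L1: taken
after add $t2, $t2, 3: $t2=(-21)+3=-18
after xor $t2, $t2, 15: $t2=(-18)^15=-31
after sub $t2, $t2, 10: $t2=(-31)-10=-41
after add $t0, $t0, 1: $t0=7+1=8
cmp $t0, 8  (cmp 8,8)
blt L1: not taken
halt.
Total executed instructions: 21.

21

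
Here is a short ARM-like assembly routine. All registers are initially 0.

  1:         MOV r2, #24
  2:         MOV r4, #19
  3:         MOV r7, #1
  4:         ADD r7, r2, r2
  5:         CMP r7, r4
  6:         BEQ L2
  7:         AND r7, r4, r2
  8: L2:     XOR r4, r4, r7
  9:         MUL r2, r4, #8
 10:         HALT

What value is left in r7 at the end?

16

after MOV r2, #24: r2=24
after MOV r4, #19: r4=19
after MOV r7, #1: r7=1
after ADD r7, r2, r2: r7=24+24=48
CMP r7, r4  (cmp 48,19)
BEQ L2: not taken
after AND r7, r4, r2: r7=19&24=16
after XOR r4, r4, r7: r4=19^16=3
after MUL r2, r4, #8: r2=3*8=24
halt.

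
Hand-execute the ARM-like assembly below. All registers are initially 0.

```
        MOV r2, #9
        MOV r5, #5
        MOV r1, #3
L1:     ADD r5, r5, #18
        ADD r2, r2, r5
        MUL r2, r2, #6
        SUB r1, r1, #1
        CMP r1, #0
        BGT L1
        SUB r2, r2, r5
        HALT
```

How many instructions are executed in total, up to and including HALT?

MOV r2, #9 → r2=9
MOV r5, #5 → r5=5
MOV r1, #3 → r1=3
ADD r5, r5, #18 → r5=5+18=23
ADD r2, r2, r5 → r2=9+23=32
MUL r2, r2, #6 → r2=32*6=192
SUB r1, r1, #1 → r1=3-1=2
CMP r1, #0  (cmp 2,0)
BGT L1: taken
ADD r5, r5, #18 → r5=23+18=41
ADD r2, r2, r5 → r2=192+41=233
MUL r2, r2, #6 → r2=233*6=1398
SUB r1, r1, #1 → r1=2-1=1
CMP r1, #0  (cmp 1,0)
BGT L1: taken
ADD r5, r5, #18 → r5=41+18=59
ADD r2, r2, r5 → r2=1398+59=1457
MUL r2, r2, #6 → r2=1457*6=8742
SUB r1, r1, #1 → r1=1-1=0
CMP r1, #0  (cmp 0,0)
BGT L1: not taken
SUB r2, r2, r5 → r2=8742-59=8683
halt.
Total executed instructions: 23.

23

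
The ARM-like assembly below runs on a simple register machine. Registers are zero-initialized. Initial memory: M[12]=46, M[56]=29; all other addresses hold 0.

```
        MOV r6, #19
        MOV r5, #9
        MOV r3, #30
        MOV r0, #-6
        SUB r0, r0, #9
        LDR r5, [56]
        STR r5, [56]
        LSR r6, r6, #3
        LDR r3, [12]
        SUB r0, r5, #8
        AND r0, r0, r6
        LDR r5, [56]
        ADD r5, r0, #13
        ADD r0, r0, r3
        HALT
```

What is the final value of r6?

after MOV r6, #19: r6=19
after MOV r5, #9: r5=9
after MOV r3, #30: r3=30
after MOV r0, #-6: r0=-6
after SUB r0, r0, #9: r0=(-6)-9=-15
after LDR r5, [56]: r5=M[56]=29
STR r5, [56] → M[56]=29
after LSR r6, r6, #3: r6=19>>3=2
after LDR r3, [12]: r3=M[12]=46
after SUB r0, r5, #8: r0=29-8=21
after AND r0, r0, r6: r0=21&2=0
after LDR r5, [56]: r5=M[56]=29
after ADD r5, r0, #13: r5=0+13=13
after ADD r0, r0, r3: r0=0+46=46
halt.

2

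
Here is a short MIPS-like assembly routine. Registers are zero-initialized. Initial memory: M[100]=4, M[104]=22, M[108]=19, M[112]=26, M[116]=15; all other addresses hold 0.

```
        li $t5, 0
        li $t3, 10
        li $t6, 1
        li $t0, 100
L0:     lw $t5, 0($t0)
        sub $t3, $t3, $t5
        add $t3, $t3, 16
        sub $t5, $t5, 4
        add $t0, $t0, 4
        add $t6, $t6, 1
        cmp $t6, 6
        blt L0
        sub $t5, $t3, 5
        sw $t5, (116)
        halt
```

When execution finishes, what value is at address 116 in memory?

-1

after li $t5, 0: $t5=0
after li $t3, 10: $t3=10
after li $t6, 1: $t6=1
after li $t0, 100: $t0=100
after lw $t5, 0($t0): $t5=M[100]=4
after sub $t3, $t3, $t5: $t3=10-4=6
after add $t3, $t3, 16: $t3=6+16=22
after sub $t5, $t5, 4: $t5=4-4=0
after add $t0, $t0, 4: $t0=100+4=104
after add $t6, $t6, 1: $t6=1+1=2
cmp $t6, 6  (cmp 2,6)
blt L0: taken
after lw $t5, 0($t0): $t5=M[104]=22
after sub $t3, $t3, $t5: $t3=22-22=0
after add $t3, $t3, 16: $t3=0+16=16
after sub $t5, $t5, 4: $t5=22-4=18
after add $t0, $t0, 4: $t0=104+4=108
after add $t6, $t6, 1: $t6=2+1=3
cmp $t6, 6  (cmp 3,6)
blt L0: taken
after lw $t5, 0($t0): $t5=M[108]=19
after sub $t3, $t3, $t5: $t3=16-19=-3
after add $t3, $t3, 16: $t3=(-3)+16=13
after sub $t5, $t5, 4: $t5=19-4=15
after add $t0, $t0, 4: $t0=108+4=112
after add $t6, $t6, 1: $t6=3+1=4
cmp $t6, 6  (cmp 4,6)
blt L0: taken
after lw $t5, 0($t0): $t5=M[112]=26
after sub $t3, $t3, $t5: $t3=13-26=-13
after add $t3, $t3, 16: $t3=(-13)+16=3
after sub $t5, $t5, 4: $t5=26-4=22
after add $t0, $t0, 4: $t0=112+4=116
after add $t6, $t6, 1: $t6=4+1=5
cmp $t6, 6  (cmp 5,6)
blt L0: taken
after lw $t5, 0($t0): $t5=M[116]=15
after sub $t3, $t3, $t5: $t3=3-15=-12
after add $t3, $t3, 16: $t3=(-12)+16=4
after sub $t5, $t5, 4: $t5=15-4=11
after add $t0, $t0, 4: $t0=116+4=120
after add $t6, $t6, 1: $t6=5+1=6
cmp $t6, 6  (cmp 6,6)
blt L0: not taken
after sub $t5, $t3, 5: $t5=4-5=-1
sw $t5, (116) → M[116]=-1
halt.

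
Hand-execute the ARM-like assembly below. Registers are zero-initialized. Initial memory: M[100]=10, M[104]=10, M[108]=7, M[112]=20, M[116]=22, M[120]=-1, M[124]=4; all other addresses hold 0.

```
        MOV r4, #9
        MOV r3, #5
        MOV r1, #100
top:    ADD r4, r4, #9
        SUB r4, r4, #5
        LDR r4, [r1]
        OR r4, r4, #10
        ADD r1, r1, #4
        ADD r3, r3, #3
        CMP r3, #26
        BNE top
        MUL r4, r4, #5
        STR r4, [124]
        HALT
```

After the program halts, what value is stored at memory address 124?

after MOV r4, #9: r4=9
after MOV r3, #5: r3=5
after MOV r1, #100: r1=100
after ADD r4, r4, #9: r4=9+9=18
after SUB r4, r4, #5: r4=18-5=13
after LDR r4, [r1]: r4=M[100]=10
after OR r4, r4, #10: r4=10|10=10
after ADD r1, r1, #4: r1=100+4=104
after ADD r3, r3, #3: r3=5+3=8
CMP r3, #26  (cmp 8,26)
BNE top: taken
after ADD r4, r4, #9: r4=10+9=19
after SUB r4, r4, #5: r4=19-5=14
after LDR r4, [r1]: r4=M[104]=10
after OR r4, r4, #10: r4=10|10=10
after ADD r1, r1, #4: r1=104+4=108
after ADD r3, r3, #3: r3=8+3=11
CMP r3, #26  (cmp 11,26)
BNE top: taken
after ADD r4, r4, #9: r4=10+9=19
after SUB r4, r4, #5: r4=19-5=14
after LDR r4, [r1]: r4=M[108]=7
after OR r4, r4, #10: r4=7|10=15
after ADD r1, r1, #4: r1=108+4=112
after ADD r3, r3, #3: r3=11+3=14
CMP r3, #26  (cmp 14,26)
BNE top: taken
after ADD r4, r4, #9: r4=15+9=24
after SUB r4, r4, #5: r4=24-5=19
after LDR r4, [r1]: r4=M[112]=20
after OR r4, r4, #10: r4=20|10=30
after ADD r1, r1, #4: r1=112+4=116
after ADD r3, r3, #3: r3=14+3=17
CMP r3, #26  (cmp 17,26)
BNE top: taken
after ADD r4, r4, #9: r4=30+9=39
after SUB r4, r4, #5: r4=39-5=34
after LDR r4, [r1]: r4=M[116]=22
after OR r4, r4, #10: r4=22|10=30
after ADD r1, r1, #4: r1=116+4=120
after ADD r3, r3, #3: r3=17+3=20
CMP r3, #26  (cmp 20,26)
BNE top: taken
after ADD r4, r4, #9: r4=30+9=39
after SUB r4, r4, #5: r4=39-5=34
after LDR r4, [r1]: r4=M[120]=-1
after OR r4, r4, #10: r4=(-1)|10=-1
after ADD r1, r1, #4: r1=120+4=124
after ADD r3, r3, #3: r3=20+3=23
CMP r3, #26  (cmp 23,26)
BNE top: taken
after ADD r4, r4, #9: r4=(-1)+9=8
after SUB r4, r4, #5: r4=8-5=3
after LDR r4, [r1]: r4=M[124]=4
after OR r4, r4, #10: r4=4|10=14
after ADD r1, r1, #4: r1=124+4=128
after ADD r3, r3, #3: r3=23+3=26
CMP r3, #26  (cmp 26,26)
BNE top: not taken
after MUL r4, r4, #5: r4=14*5=70
STR r4, [124] → M[124]=70
halt.

70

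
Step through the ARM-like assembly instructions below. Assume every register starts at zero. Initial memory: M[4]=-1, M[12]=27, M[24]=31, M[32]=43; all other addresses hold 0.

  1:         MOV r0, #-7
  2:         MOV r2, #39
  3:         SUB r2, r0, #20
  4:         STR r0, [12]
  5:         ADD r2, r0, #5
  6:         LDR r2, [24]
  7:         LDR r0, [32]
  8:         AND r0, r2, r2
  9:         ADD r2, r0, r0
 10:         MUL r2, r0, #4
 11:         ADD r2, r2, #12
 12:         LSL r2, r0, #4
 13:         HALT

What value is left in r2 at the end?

496

r0=-7
r2=39
r2=(-7)-20=-27
STR r0, [12] → M[12]=-7
r2=(-7)+5=-2
r2=M[24]=31
r0=M[32]=43
r0=31&31=31
r2=31+31=62
r2=31*4=124
r2=124+12=136
r2=31<<4=496
halt.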